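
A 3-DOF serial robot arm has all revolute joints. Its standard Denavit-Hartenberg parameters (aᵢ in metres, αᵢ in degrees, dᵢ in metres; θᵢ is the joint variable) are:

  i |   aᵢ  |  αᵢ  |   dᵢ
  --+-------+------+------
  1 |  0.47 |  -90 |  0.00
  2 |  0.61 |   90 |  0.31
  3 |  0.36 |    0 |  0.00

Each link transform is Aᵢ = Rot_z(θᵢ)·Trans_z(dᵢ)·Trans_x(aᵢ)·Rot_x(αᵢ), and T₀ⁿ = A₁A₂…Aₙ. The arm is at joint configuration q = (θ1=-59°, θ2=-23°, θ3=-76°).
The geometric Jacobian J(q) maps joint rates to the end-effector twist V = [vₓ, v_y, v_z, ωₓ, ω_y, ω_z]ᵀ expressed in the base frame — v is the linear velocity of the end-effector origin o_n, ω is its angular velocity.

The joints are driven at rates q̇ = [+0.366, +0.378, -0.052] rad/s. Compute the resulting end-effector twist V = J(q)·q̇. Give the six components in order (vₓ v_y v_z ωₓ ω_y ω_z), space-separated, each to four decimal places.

o_n = [0.5389, -0.9731, 0.2724]
J₁: ẑ×o_n = [0.9731, 0.5389, -0.0000], ω = ẑ
J2: z=[0.8572, 0.5150, 0.0000] o=[0.2421, -0.4029, 0.0000] → [0.1403, -0.2335, -0.6417, 0.8572, 0.5150, 0.0000]
J3: z=[-0.2012, 0.3349, 0.9205] o=[0.7970, -0.7245, 0.2383] → [0.2403, -0.2308, 0.1365, -0.2012, 0.3349, 0.9205]
V = J·q̇ = [0.3967, 0.1210, -0.2497, 0.3345, 0.1773, 0.3181]

0.3967 0.1210 -0.2497 0.3345 0.1773 0.3181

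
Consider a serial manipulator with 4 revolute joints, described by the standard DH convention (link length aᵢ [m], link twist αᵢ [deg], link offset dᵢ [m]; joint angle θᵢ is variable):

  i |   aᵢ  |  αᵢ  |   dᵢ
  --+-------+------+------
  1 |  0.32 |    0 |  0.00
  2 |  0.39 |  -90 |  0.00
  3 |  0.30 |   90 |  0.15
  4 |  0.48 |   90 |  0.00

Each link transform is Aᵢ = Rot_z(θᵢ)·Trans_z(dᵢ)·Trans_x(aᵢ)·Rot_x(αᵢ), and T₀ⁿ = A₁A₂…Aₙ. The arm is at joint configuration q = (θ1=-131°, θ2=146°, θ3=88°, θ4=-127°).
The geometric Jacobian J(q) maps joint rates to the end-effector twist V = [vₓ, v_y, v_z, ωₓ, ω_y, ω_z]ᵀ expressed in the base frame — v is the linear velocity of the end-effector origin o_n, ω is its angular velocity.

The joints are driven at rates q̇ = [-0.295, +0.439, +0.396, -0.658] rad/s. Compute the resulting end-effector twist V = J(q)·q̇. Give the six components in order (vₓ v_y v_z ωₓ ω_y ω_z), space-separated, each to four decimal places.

o_n = [0.2275, -0.3659, -0.0111]
J₁: ẑ×o_n = [0.3659, 0.2275, -0.0000], ω = ẑ
J2: z=[0.0000, 0.0000, 1.0000] o=[-0.2099, -0.2415, 0.0000] → [0.1244, 0.4375, -0.0000, 0.0000, 0.0000, 1.0000]
J3: z=[-0.2588, 0.9659, 0.0000] o=[0.1668, -0.1406, 0.0000] → [-0.0107, -0.0029, -0.0004, -0.2588, 0.9659, 0.0000]
J4: z=[0.9653, 0.2587, 0.0349] o=[0.1381, 0.0070, -0.2998] → [0.0877, -0.2756, -0.3831, 0.9653, 0.2587, 0.0349]
V = J·q̇ = [-0.1153, 0.3051, 0.2519, -0.7377, 0.2123, 0.1210]

-0.1153 0.3051 0.2519 -0.7377 0.2123 0.1210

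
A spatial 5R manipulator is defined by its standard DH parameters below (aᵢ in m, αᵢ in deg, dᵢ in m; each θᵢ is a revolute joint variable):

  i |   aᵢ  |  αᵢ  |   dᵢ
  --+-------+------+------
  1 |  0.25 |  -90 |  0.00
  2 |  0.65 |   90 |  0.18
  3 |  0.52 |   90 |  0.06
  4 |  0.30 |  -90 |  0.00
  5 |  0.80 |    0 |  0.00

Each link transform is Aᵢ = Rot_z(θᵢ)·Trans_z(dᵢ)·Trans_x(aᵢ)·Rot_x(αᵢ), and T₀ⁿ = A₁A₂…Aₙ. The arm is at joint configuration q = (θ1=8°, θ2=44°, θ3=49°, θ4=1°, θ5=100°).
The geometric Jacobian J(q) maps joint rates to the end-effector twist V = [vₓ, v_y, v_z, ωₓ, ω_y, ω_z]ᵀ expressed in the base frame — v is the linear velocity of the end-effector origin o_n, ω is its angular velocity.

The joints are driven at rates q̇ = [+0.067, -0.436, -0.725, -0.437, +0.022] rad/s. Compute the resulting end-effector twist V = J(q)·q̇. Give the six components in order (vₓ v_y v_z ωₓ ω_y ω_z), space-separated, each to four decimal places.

0.5096 0.2098 -0.3878 -0.6979 -0.2491 -0.2094

o_n = [0.4800, 1.2902, -0.3037]
J₁: ẑ×o_n = [-1.2902, 0.4800, 0.0000], ω = ẑ
J2: z=[-0.1392, 0.9903, 0.0000] o=[0.2476, 0.0348, 0.0000] → [-0.3007, -0.0423, -0.4049, -0.1392, 0.9903, 0.0000]
J3: z=[0.6879, 0.0967, 0.7193] o=[0.6855, 0.2781, -0.4515] → [-0.7138, -0.2495, 0.7161, 0.6879, 0.0967, 0.7193]
J4: z=[0.6289, -0.5741, -0.5243] o=[0.9152, 0.7067, -0.6454] → [0.1098, 0.0133, 0.1171, 0.6289, -0.5741, -0.5243]
J5: z=[0.6815, 0.0825, 0.7272] o=[1.0275, 0.9511, -0.7783] → [-0.2075, -0.7215, 0.2763, 0.6815, 0.0825, 0.7272]
V = J·q̇ = [0.5096, 0.2098, -0.3878, -0.6979, -0.2491, -0.2094]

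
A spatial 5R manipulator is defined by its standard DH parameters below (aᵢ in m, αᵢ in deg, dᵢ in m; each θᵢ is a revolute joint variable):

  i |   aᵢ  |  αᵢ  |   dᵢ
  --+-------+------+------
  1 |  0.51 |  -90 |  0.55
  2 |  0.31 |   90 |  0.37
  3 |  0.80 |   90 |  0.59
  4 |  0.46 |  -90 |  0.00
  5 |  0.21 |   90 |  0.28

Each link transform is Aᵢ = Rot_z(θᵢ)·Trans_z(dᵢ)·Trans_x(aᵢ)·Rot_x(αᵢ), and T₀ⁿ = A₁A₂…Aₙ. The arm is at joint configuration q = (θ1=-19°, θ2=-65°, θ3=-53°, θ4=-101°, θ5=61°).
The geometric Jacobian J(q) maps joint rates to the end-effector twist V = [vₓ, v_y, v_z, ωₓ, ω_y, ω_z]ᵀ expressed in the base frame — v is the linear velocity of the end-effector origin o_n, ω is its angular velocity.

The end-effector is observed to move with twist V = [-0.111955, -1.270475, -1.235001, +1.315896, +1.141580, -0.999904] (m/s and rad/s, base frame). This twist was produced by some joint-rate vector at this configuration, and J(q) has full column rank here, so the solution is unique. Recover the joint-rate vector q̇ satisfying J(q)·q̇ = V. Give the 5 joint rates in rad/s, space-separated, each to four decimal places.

o_n = [0.8150, -0.5897, 1.4854]
J₁: ẑ×o_n = [0.5897, 0.8150, -0.0000], ω = ẑ
J2: z=[0.3256, 0.9455, 0.0000] o=[0.4822, -0.1660, 0.5500] → [0.8844, -0.3045, -0.4526, 0.3256, 0.9455, 0.0000]
J3: z=[-0.8569, 0.2951, 0.4226] o=[0.7265, 0.1411, 0.8310] → [0.5020, 0.5982, 0.6002, -0.8569, 0.2951, 0.4226]
J4: z=[-0.5151, -0.4591, -0.7238] o=[0.2053, -0.3551, 1.5166] → [-0.1555, -0.4574, 0.4008, -0.5151, -0.4591, -0.7238]
J5: z=[0.1443, -0.8788, 0.4548] o=[0.5940, -0.4148, 1.2779] → [-0.1027, 0.0706, 0.1690, 0.1443, -0.8788, 0.4548]
q̇ = J⁺·V = [-0.9090, 0.8360, -0.9000, -0.6330, -0.3710]

-0.9090 0.8360 -0.9000 -0.6330 -0.3710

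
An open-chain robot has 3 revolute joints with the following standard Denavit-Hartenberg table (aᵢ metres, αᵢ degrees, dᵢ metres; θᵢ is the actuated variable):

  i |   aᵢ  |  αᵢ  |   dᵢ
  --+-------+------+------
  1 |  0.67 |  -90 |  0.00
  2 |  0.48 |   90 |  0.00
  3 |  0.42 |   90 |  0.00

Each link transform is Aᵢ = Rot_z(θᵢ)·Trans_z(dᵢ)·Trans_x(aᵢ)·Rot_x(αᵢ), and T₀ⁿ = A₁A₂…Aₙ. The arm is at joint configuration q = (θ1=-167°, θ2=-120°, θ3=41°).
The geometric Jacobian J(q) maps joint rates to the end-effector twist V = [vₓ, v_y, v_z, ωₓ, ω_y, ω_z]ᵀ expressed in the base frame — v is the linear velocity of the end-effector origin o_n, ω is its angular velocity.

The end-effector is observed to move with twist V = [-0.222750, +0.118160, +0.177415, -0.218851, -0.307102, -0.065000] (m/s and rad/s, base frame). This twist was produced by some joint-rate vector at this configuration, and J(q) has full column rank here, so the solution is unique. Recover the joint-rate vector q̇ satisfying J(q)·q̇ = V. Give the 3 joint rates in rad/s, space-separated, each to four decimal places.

-0.2280 0.2500 -0.3260

o_n = [-0.2026, -0.3296, 0.6902]
J₁: ẑ×o_n = [0.3296, -0.2026, 0.0000], ω = ẑ
J2: z=[0.2250, -0.9744, 0.0000] o=[-0.6528, -0.1507, 0.0000] → [-0.6725, -0.1553, 0.3985, 0.2250, -0.9744, 0.0000]
J3: z=[0.8438, 0.1948, -0.5000] o=[-0.4190, -0.0967, 0.4157] → [-0.0629, -0.3398, -0.2386, 0.8438, 0.1948, -0.5000]
q̇ = J⁺·V = [-0.2280, 0.2500, -0.3260]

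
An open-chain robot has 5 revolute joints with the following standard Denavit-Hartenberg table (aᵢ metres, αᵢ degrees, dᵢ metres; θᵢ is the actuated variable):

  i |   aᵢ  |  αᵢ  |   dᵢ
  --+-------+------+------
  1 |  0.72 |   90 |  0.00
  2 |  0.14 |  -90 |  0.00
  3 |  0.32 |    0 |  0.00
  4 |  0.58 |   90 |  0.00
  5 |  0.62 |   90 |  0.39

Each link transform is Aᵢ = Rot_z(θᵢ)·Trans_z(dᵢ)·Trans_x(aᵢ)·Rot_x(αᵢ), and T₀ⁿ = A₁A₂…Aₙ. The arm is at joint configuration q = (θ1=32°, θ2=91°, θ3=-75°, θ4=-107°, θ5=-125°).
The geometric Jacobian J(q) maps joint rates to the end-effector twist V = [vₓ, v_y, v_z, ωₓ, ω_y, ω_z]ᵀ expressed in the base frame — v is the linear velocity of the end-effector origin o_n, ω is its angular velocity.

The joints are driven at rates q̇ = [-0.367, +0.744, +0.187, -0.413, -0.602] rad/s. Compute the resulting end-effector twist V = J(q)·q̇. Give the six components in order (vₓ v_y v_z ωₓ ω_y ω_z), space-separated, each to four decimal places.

0.0370 -0.4463 0.8270 0.9050 -1.0212 -0.3841

o_n = [0.9942, 0.7256, 0.0210]
J₁: ẑ×o_n = [-0.7256, 0.9942, 0.0000], ω = ẑ
J2: z=[0.5299, -0.8480, 0.0000] o=[0.6106, 0.3815, 0.0000] → [-0.0179, -0.0112, 0.5076, 0.5299, -0.8480, 0.0000]
J3: z=[-0.8479, -0.5298, -0.0175] o=[0.6085, 0.3802, 0.1400] → [0.0690, -0.1076, -0.0885, -0.8479, -0.5298, -0.0175]
J4: z=[-0.8479, -0.5298, -0.0175] o=[0.7711, 0.1174, 0.2228] → [0.1175, -0.1750, -0.3975, -0.8479, -0.5298, -0.0175]
J5: z=[-0.5301, 0.8472, 0.0349] o=[0.7689, 0.1399, -0.3568] → [0.2997, 0.2081, -0.5013, -0.5301, 0.8472, 0.0349]
V = J·q̇ = [0.0370, -0.4463, 0.8270, 0.9050, -1.0212, -0.3841]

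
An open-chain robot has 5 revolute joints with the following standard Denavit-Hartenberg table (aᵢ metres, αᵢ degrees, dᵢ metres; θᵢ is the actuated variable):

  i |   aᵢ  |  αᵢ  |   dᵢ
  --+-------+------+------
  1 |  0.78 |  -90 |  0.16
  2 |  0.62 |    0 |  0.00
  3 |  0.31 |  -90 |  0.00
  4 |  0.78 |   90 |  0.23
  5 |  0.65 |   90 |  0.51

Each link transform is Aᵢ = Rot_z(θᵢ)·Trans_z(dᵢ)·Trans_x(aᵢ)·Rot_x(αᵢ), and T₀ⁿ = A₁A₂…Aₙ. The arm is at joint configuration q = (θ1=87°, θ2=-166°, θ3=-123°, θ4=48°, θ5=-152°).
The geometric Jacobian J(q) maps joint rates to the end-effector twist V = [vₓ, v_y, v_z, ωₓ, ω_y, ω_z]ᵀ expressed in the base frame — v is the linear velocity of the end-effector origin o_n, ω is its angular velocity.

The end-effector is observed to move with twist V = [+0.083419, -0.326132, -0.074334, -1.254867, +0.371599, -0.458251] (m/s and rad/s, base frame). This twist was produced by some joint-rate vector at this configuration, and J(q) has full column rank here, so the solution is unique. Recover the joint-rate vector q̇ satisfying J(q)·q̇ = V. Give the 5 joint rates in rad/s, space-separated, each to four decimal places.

-0.1610 0.3510 0.5790 -0.1920 0.5120

o_n = [-0.1607, 0.5278, -0.4474]
J₁: ẑ×o_n = [-0.5278, -0.1607, 0.0000], ω = ẑ
J2: z=[-0.9986, 0.0523, 0.0000] o=[0.0408, 0.7789, 0.1600] → [-0.0318, -0.6066, 0.2613, -0.9986, 0.0523, 0.0000]
J3: z=[-0.9986, 0.0523, 0.0000] o=[0.0093, 0.1782, 0.3100] → [-0.0396, -0.7563, -0.3403, -0.9986, 0.0523, 0.0000]
J4: z=[-0.0495, -0.9442, -0.3256] o=[0.0146, 0.2790, 0.0169] → [0.5194, 0.0341, -0.1779, -0.0495, -0.9442, -0.3256]
J5: z=[-0.6556, 0.2766, -0.7027] o=[0.5910, 0.2011, -0.5515] → [0.2583, 0.5964, -0.0062, -0.6556, 0.2766, -0.7027]
q̇ = J⁺·V = [-0.1610, 0.3510, 0.5790, -0.1920, 0.5120]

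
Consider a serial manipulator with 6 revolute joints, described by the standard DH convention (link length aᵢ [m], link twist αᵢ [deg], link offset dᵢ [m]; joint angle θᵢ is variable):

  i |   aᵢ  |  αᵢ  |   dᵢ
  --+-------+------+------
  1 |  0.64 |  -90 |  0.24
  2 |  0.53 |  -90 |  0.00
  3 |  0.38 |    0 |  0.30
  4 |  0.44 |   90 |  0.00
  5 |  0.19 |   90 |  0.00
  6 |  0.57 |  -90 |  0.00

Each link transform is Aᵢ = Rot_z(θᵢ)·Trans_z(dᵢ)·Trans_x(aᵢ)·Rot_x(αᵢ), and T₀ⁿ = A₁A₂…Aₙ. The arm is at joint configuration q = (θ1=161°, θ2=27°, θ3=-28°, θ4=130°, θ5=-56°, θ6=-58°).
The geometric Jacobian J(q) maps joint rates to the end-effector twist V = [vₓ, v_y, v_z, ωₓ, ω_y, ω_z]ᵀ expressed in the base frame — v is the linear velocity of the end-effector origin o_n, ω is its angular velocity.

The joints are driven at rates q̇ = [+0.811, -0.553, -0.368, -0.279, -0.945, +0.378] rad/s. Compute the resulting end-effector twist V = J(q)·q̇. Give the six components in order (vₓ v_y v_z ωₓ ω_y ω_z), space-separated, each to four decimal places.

-1.1528 -0.3538 0.2904 0.3717 -0.0751 1.9659

o_n = [-0.7201, 0.6928, 0.2254]
J₁: ẑ×o_n = [-0.6928, -0.7201, 0.0000], ω = ẑ
J2: z=[-0.3256, -0.9455, 0.0000] o=[-0.6051, 0.2084, 0.2400] → [0.0138, -0.0048, -0.2664, -0.3256, -0.9455, 0.0000]
J3: z=[0.4293, -0.1478, -0.8910] o=[-1.0516, 0.3621, -0.0006] → [0.2613, -0.3924, 0.1910, 0.4293, -0.1478, -0.8910]
J4: z=[0.4293, -0.1478, -0.8910] o=[-1.2636, 0.2464, -0.4202] → [0.3023, -0.7614, 0.2720, 0.4293, -0.1478, -0.8910]
J5: z=[-0.7564, 0.4803, -0.4441] o=[-1.0464, 0.6268, -0.3787] → [0.3195, 0.3120, -0.2067, -0.7564, 0.4803, -0.4441]
J6: z=[-0.6493, -0.6341, 0.4200] o=[-1.0616, 0.7420, -0.2283] → [-0.2671, 0.4380, 0.2484, -0.6493, -0.6341, 0.4200]
V = J·q̇ = [-1.1528, -0.3538, 0.2904, 0.3717, -0.0751, 1.9659]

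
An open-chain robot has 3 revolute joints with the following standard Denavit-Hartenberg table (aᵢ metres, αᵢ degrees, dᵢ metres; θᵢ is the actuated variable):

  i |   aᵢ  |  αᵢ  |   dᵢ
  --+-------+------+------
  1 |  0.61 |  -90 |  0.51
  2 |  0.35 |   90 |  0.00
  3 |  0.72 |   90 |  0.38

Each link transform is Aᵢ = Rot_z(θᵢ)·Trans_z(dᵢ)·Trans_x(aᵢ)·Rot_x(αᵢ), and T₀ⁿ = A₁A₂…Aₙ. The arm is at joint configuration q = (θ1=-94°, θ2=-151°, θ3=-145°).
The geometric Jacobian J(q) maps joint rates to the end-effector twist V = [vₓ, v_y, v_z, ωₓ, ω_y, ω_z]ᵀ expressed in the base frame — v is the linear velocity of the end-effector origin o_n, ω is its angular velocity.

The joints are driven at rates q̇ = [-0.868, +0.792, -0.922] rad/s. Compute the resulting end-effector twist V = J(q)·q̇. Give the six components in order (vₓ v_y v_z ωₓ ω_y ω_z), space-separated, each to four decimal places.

o_n = [-0.4563, -0.6051, 0.0614]
J₁: ẑ×o_n = [0.6051, -0.4563, 0.0000], ω = ẑ
J2: z=[0.9976, -0.0698, 0.0000] o=[-0.0426, -0.6085, 0.5100] → [0.0313, 0.4475, -0.0255, 0.9976, -0.0698, 0.0000]
J3: z=[0.0338, 0.4836, -0.8746] o=[-0.0212, -0.3031, 0.6797] → [-0.5632, 0.4015, 0.2002, 0.0338, 0.4836, -0.8746]
V = J·q̇ = [0.0188, 0.3804, -0.2048, 0.7589, -0.5012, -0.0616]

0.0188 0.3804 -0.2048 0.7589 -0.5012 -0.0616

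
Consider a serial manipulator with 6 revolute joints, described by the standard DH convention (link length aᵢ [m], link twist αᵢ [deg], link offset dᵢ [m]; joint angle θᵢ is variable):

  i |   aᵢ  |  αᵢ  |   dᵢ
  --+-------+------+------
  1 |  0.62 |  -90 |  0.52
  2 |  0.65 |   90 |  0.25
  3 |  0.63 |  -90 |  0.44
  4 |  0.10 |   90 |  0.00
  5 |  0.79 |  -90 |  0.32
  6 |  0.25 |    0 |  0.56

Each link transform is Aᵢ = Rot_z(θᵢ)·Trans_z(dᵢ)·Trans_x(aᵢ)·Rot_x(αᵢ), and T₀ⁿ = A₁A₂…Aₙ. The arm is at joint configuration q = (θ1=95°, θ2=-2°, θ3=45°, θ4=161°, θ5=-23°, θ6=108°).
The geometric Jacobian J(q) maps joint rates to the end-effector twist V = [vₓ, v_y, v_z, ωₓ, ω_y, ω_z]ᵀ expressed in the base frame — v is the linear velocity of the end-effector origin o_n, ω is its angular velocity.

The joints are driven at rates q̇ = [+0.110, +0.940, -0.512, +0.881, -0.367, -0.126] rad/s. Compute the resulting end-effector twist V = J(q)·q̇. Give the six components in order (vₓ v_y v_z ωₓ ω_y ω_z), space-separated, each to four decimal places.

0.2857 -0.0752 0.4808 -1.3728 -0.7093 -0.0596

o_n = [-0.3089, 0.8898, 0.5751]
J₁: ẑ×o_n = [-0.8898, -0.3089, 0.0000], ω = ẑ
J2: z=[-0.9962, -0.0872, 0.0000] o=[-0.0540, 0.6176, 0.5200] → [-0.0048, 0.0549, -0.2933, -0.9962, -0.0872, 0.0000]
J3: z=[0.0030, -0.0348, 0.9994] o=[-0.3597, 1.2430, 0.5427] → [0.3519, 0.0507, 0.0007, 0.0030, -0.0348, 0.9994]
J4: z=[-0.6428, -0.7656, -0.0247] o=[-0.8409, 1.6324, 0.9980] → [0.3054, -0.2849, 0.8847, -0.6428, -0.7656, -0.0247]
J5: z=[-0.2523, 0.2420, -0.9369] o=[-0.7686, 1.5728, 0.9631] → [-0.7338, -0.5286, 0.0610, -0.2523, 0.2420, -0.9369]
J6: z=[-0.3091, -0.9376, -0.1590] o=[-0.1249, 1.4531, 0.4173] → [-0.2375, 0.0780, 0.0016, -0.3091, -0.9376, -0.1590]
V = J·q̇ = [0.2857, -0.0752, 0.4808, -1.3728, -0.7093, -0.0596]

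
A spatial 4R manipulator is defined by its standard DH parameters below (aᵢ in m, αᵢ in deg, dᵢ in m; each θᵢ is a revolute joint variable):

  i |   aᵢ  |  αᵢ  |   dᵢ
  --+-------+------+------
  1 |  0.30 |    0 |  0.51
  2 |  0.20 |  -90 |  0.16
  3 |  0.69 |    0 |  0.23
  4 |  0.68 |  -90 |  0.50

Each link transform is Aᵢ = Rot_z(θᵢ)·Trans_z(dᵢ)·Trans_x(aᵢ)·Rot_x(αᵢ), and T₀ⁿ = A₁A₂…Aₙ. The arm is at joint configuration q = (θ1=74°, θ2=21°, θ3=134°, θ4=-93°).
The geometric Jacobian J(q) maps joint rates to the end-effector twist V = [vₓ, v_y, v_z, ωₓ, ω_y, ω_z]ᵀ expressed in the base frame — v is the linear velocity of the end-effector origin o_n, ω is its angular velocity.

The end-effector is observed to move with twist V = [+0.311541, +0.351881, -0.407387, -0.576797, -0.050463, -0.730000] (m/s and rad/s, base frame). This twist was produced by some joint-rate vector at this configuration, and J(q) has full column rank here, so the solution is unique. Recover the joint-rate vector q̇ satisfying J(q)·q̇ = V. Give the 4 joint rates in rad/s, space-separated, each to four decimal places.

o_n = [-0.6649, 0.4578, -0.2725]
J₁: ẑ×o_n = [-0.4578, -0.6649, 0.0000], ω = ẑ
J2: z=[0.0000, 0.0000, 1.0000] o=[0.0827, 0.2884, 0.5100] → [-0.1694, -0.7476, 0.0000, 0.0000, 0.0000, 1.0000]
J3: z=[-0.9962, -0.0872, 0.0000] o=[0.0653, 0.4876, 0.6700] → [0.0821, -0.9389, -0.0339, -0.9962, -0.0872, 0.0000]
J4: z=[-0.9962, -0.0872, 0.0000] o=[-0.1221, -0.0099, 0.1737] → [0.0389, -0.4444, -0.5132, -0.9962, -0.0872, 0.0000]
q̇ = J⁺·V = [-0.6080, -0.1220, -0.2300, 0.8090]

-0.6080 -0.1220 -0.2300 0.8090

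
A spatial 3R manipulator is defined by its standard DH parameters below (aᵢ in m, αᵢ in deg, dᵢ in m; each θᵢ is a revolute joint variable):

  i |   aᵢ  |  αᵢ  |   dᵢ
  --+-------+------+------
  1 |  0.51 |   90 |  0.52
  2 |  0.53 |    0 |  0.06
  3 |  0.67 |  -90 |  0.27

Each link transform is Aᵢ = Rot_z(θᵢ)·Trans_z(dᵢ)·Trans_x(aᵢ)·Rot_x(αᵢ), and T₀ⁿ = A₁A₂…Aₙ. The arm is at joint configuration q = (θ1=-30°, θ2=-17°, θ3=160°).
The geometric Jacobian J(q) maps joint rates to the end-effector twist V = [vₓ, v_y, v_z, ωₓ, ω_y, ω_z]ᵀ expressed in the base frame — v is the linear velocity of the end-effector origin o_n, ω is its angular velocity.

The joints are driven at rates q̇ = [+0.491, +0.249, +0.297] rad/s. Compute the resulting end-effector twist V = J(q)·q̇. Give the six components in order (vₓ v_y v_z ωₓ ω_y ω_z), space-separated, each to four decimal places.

0.1013 0.2146 -0.1660 -0.2730 -0.4728 0.4910

o_n = [0.2522, -0.5267, 0.7683]
J₁: ẑ×o_n = [0.5267, 0.2522, -0.0000], ω = ẑ
J2: z=[-0.5000, -0.8660, 0.0000] o=[0.4417, -0.2550, 0.5200] → [-0.2150, 0.1241, -0.0282, -0.5000, -0.8660, 0.0000]
J3: z=[-0.5000, -0.8660, 0.0000] o=[0.8506, -0.5604, 0.3650] → [-0.3492, 0.2016, -0.5351, -0.5000, -0.8660, 0.0000]
V = J·q̇ = [0.1013, 0.2146, -0.1660, -0.2730, -0.4728, 0.4910]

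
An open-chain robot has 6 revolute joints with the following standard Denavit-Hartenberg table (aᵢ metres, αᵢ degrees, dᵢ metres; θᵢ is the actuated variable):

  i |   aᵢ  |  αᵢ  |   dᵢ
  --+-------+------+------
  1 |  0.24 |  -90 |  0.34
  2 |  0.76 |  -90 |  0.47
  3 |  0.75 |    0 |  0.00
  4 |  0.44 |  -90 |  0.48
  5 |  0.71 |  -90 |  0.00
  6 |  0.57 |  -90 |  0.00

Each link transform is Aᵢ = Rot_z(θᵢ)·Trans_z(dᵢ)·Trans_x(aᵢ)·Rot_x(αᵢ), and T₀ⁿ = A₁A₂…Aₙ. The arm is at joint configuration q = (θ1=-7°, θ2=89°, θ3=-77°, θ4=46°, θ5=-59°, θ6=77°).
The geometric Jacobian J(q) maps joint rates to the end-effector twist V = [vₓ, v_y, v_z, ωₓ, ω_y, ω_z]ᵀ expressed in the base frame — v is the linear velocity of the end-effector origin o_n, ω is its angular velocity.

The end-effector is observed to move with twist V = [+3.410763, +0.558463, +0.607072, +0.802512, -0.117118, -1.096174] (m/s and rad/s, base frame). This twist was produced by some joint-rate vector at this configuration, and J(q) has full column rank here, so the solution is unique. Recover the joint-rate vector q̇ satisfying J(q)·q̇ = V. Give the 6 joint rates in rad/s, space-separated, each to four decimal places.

-0.9590 -0.9050 -0.8410 0.3850 -0.6820 0.6840

o_n = [-0.6680, 2.2238, -1.0706]
J₁: ẑ×o_n = [-2.2238, -0.6680, 0.0000], ω = ẑ
J2: z=[0.1219, 0.9925, 0.0000] o=[0.2382, -0.0292, 0.3400] → [-1.4001, 0.1719, 1.1741, 0.1219, 0.9925, 0.0000]
J3: z=[-0.9924, 0.1219, -0.0175] o=[0.3087, 0.4356, -0.4199] → [-0.0481, -0.6287, -1.6556, -0.9924, 0.1219, -0.0175]
J4: z=[-0.9924, 0.1219, -0.0175] o=[0.4006, 1.1606, -0.5886] → [-0.0402, -0.4597, -0.9249, -0.9924, 0.1219, -0.0175]
J5: z=[-0.0955, -0.8519, -0.5150] o=[-0.0416, 1.4432, -0.9740] → [0.4842, 0.3134, -0.6082, -0.0955, -0.8519, -0.5150]
J6: z=[0.5777, 0.3739, -0.7256] o=[-0.6171, 1.7036, -1.2981] → [0.4625, -0.0945, 0.3195, 0.5777, 0.3739, -0.7256]
q̇ = J⁺·V = [-0.9590, -0.9050, -0.8410, 0.3850, -0.6820, 0.6840]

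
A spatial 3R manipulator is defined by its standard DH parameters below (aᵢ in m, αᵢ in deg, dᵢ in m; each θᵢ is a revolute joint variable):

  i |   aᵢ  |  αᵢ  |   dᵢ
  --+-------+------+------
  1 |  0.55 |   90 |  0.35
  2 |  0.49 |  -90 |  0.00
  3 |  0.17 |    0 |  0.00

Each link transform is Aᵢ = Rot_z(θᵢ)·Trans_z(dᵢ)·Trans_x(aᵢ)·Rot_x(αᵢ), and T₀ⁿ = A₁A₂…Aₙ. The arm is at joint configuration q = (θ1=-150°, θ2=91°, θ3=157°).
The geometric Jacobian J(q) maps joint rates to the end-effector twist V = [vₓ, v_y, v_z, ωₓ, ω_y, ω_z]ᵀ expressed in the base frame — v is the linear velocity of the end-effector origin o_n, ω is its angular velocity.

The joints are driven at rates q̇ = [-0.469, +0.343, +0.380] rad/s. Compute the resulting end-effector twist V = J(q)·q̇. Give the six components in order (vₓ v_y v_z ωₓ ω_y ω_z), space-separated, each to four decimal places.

o_n = [-0.4381, -0.3296, 0.6835]
J₁: ẑ×o_n = [0.3296, -0.4381, 0.0000], ω = ẑ
J2: z=[-0.5000, 0.8660, 0.0000] o=[-0.4763, -0.2750, 0.3500] → [0.2888, 0.1667, -0.0058, -0.5000, 0.8660, 0.0000]
J3: z=[0.8659, 0.4999, -0.0175] o=[-0.4689, -0.2707, 0.8399] → [-0.0792, 0.1349, -0.0664, 0.8659, 0.4999, -0.0175]
V = J·q̇ = [-0.0856, 0.3139, -0.0272, 0.1575, 0.4870, -0.4756]

-0.0856 0.3139 -0.0272 0.1575 0.4870 -0.4756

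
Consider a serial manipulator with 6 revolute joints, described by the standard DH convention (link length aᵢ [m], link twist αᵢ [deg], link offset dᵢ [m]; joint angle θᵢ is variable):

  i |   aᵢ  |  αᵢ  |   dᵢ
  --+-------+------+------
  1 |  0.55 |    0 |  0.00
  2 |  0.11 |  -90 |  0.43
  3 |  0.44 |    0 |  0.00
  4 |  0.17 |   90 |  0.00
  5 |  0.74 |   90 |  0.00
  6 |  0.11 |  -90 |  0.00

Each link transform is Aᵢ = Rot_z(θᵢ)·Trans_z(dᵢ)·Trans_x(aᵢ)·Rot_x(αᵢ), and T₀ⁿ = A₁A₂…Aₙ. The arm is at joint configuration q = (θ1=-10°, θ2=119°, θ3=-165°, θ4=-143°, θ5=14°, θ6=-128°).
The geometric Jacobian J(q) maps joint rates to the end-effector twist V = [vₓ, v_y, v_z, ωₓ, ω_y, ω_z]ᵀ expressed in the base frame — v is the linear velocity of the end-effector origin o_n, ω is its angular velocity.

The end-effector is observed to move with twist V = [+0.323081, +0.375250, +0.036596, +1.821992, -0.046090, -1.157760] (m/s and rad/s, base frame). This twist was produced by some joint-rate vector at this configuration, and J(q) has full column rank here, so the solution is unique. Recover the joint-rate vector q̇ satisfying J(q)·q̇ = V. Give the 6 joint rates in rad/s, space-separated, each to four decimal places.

o_n = [0.3478, -0.0322, -0.1575]
J₁: ẑ×o_n = [0.0322, 0.3478, -0.0000], ω = ẑ
J2: z=[0.0000, 0.0000, 1.0000] o=[0.5416, -0.0955, 0.0000] → [-0.0633, -0.1938, 0.0000, 0.0000, 0.0000, 1.0000]
J3: z=[-0.9455, -0.3256, 0.0000] o=[0.5058, 0.0085, 0.4300] → [0.1913, -0.5555, -0.0130, -0.9455, -0.3256, 0.0000]
J4: z=[-0.9455, -0.3256, 0.0000] o=[0.6442, -0.3934, 0.5439] → [0.2283, -0.6631, -0.4380, -0.9455, -0.3256, 0.0000]
J5: z=[-0.2566, 0.7451, 0.6157] o=[0.6101, -0.2944, 0.4099] → [-0.5842, -0.3070, 0.1282, -0.2566, 0.7451, 0.6157]
J6: z=[0.8689, 0.4567, -0.1906] o=[0.2969, 0.0653, -0.1559] → [-0.0193, -0.0083, -0.1080, 0.8689, 0.4567, -0.1906]
q̇ = J⁺·V = [-0.9080, 0.5400, -0.1820, -0.6020, -0.9880, 0.9520]

-0.9080 0.5400 -0.1820 -0.6020 -0.9880 0.9520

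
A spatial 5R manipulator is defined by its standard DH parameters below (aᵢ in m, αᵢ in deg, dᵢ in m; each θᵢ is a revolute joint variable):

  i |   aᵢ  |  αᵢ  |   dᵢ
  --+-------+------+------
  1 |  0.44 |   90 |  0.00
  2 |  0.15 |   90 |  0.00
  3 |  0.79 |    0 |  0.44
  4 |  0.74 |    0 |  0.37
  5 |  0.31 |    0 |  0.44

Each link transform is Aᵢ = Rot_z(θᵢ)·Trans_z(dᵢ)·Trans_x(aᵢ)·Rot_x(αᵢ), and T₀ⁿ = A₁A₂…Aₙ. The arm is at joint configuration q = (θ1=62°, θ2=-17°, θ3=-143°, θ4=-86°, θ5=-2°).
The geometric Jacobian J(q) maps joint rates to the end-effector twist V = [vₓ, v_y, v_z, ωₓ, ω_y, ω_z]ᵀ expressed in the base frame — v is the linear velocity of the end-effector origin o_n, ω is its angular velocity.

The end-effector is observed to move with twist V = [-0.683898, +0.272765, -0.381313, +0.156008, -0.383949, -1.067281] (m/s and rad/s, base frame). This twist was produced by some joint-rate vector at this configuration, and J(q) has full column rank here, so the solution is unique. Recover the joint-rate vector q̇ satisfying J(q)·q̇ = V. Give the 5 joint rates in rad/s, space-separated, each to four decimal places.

o_n = [-0.2004, -1.0670, -0.8558]
J₁: ẑ×o_n = [1.0670, -0.2004, 0.0000], ω = ẑ
J2: z=[0.8829, -0.4695, 0.0000] o=[0.2066, 0.3885, 0.0000] → [0.4018, 0.7556, -1.4762, 0.8829, -0.4695, 0.0000]
J3: z=[-0.1373, -0.2581, -0.9563] o=[0.2739, 0.5152, -0.0439] → [-1.3034, 0.3422, 0.0947, -0.1373, -0.2581, -0.9563]
J4: z=[-0.1373, -0.2581, -0.9563] o=[-0.4895, 0.0920, -0.2802] → [-0.9598, -0.3555, 0.2337, -0.1373, -0.2581, -0.9563]
J5: z=[-0.1373, -0.2581, -0.9563] o=[-0.2652, -0.6756, -0.4921] → [-0.2804, -0.1118, 0.0704, -0.1373, -0.2581, -0.9563]
q̇ = J⁺·V = [-0.1980, 0.3180, 0.2660, 0.1080, 0.5350]

-0.1980 0.3180 0.2660 0.1080 0.5350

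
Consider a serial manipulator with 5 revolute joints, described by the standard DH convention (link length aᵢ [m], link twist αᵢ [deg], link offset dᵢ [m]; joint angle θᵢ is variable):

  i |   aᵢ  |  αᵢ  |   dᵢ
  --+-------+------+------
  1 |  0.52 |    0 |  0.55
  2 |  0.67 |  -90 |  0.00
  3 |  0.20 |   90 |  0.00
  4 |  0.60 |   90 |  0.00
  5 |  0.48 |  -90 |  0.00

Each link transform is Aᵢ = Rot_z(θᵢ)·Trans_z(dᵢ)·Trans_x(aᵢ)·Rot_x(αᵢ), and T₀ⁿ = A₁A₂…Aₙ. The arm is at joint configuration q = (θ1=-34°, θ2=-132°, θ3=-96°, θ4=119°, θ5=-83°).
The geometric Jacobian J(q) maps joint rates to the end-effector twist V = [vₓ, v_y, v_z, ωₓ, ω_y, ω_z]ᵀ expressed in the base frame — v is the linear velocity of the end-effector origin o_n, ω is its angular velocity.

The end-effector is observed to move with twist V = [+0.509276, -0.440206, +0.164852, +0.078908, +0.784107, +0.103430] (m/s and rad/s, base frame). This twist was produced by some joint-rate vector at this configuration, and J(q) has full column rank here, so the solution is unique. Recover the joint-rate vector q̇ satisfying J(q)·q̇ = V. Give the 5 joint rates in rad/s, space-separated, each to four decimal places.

o_n = [-0.5515, -1.1293, 0.4812]
J₁: ẑ×o_n = [1.1293, -0.5515, 0.0000], ω = ẑ
J2: z=[0.0000, 0.0000, 1.0000] o=[0.4311, -0.2908, 0.5500] → [0.8386, -0.9826, 0.0000, 0.0000, 0.0000, 1.0000]
J3: z=[0.2419, -0.9703, 0.0000] o=[-0.2190, -0.4529, 0.5500] → [0.0667, 0.0166, -0.4863, 0.2419, -0.9703, 0.0000]
J4: z=[0.9650, 0.2406, -0.1045] o=[-0.1987, -0.4478, 0.7489] → [-0.1356, 0.2952, -0.5728, 0.9650, 0.2406, -0.1045]
J5: z=[0.2060, -0.4483, 0.8698] o=[-0.1013, -0.9644, 0.4596] → [0.1338, -0.3961, -0.2358, 0.2060, -0.4483, 0.8698]
q̇ = J⁺·V = [-0.0650, 0.9070, -0.3500, 0.3420, -0.8080]

-0.0650 0.9070 -0.3500 0.3420 -0.8080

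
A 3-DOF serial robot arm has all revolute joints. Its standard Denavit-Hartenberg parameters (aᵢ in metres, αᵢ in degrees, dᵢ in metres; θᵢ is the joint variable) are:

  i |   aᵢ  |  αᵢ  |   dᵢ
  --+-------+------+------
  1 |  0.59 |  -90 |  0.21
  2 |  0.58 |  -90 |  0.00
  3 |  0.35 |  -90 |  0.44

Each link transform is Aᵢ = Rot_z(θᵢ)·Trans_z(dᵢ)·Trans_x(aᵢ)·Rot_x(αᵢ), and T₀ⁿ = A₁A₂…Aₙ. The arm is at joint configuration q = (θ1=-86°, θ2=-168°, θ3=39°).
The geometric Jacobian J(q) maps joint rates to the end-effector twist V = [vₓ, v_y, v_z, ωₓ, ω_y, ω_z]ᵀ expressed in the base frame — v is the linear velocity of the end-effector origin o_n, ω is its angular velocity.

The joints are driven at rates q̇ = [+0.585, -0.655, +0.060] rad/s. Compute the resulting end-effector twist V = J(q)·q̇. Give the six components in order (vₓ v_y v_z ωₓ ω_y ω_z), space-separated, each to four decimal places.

o_n = [-0.2303, 0.1362, 0.8175]
J₁: ẑ×o_n = [-0.1362, -0.2303, 0.0000], ω = ẑ
J2: z=[0.9976, 0.0698, 0.0000] o=[0.0412, -0.5886, 0.2100] → [0.0424, -0.6060, 0.7419, 0.9976, 0.0698, 0.0000]
J3: z=[0.0145, -0.2074, 0.9781] o=[0.0016, -0.0226, 0.3306] → [-0.2563, -0.2339, -0.0458, 0.0145, -0.2074, 0.9781]
V = J·q̇ = [-0.1228, 0.2482, -0.4887, -0.6525, -0.0581, 0.6437]

-0.1228 0.2482 -0.4887 -0.6525 -0.0581 0.6437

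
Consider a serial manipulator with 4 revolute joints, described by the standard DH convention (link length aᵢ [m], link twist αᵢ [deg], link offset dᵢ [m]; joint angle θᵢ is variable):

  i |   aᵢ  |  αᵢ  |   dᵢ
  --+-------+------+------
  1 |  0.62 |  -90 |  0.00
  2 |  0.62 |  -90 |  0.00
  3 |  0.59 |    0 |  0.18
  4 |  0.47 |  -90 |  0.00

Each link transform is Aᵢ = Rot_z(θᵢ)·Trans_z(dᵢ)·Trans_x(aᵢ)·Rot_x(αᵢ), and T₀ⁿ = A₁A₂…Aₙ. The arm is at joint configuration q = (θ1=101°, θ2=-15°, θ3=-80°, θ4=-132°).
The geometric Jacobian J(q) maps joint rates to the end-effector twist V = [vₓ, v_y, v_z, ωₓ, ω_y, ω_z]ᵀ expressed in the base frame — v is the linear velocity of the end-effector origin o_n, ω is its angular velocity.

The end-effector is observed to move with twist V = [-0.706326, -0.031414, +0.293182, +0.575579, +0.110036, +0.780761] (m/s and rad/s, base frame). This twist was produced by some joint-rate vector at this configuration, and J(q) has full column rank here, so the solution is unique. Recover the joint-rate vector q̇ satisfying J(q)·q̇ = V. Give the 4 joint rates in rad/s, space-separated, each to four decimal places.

0.7740 -0.5860 0.5460 -0.5530

o_n = [-0.5128, 0.8981, -0.0900]
J₁: ẑ×o_n = [-0.8981, -0.5128, 0.0000], ω = ẑ
J2: z=[-0.9816, -0.1908, 0.0000] o=[-0.1183, 0.6086, 0.0000] → [0.0172, -0.0884, -0.3594, -0.9816, -0.1908, 0.0000]
J3: z=[-0.0494, 0.2541, -0.9659] o=[-0.2326, 1.1965, 0.1605] → [-0.3519, 0.2583, 0.0859, -0.0494, 0.2541, -0.9659]
J4: z=[-0.0494, 0.2541, -0.9659] o=[-0.8307, 1.2285, 0.0131] → [-0.3454, -0.3122, -0.0645, -0.0494, 0.2541, -0.9659]
q̇ = J⁺·V = [0.7740, -0.5860, 0.5460, -0.5530]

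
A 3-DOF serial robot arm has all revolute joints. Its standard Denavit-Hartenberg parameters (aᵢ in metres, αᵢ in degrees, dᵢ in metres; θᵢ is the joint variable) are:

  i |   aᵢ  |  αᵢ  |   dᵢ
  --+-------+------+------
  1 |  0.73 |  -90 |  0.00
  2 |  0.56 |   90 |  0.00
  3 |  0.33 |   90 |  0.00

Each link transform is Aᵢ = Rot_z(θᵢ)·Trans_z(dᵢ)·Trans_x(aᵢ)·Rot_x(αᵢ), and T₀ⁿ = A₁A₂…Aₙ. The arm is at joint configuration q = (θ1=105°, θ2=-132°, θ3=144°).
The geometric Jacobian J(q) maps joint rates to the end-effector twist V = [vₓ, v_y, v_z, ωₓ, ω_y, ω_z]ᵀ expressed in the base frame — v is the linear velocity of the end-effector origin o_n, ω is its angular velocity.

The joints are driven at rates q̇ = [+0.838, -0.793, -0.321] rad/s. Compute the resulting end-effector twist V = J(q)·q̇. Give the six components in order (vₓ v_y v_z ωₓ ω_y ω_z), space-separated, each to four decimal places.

-0.4174 -0.5020 -0.1092 0.7042 0.4357 1.0528

o_n = [-0.3256, 0.4655, 0.2178]
J₁: ẑ×o_n = [-0.4655, -0.3256, 0.0000], ω = ẑ
J2: z=[-0.9659, -0.2588, 0.0000] o=[-0.1889, 0.7051, 0.0000] → [-0.0564, 0.2103, 0.1961, -0.9659, -0.2588, 0.0000]
J3: z=[0.1923, -0.7178, -0.6691] o=[-0.0920, 0.3432, 0.4162] → [0.2243, 0.1945, -0.1441, 0.1923, -0.7178, -0.6691]
V = J·q̇ = [-0.4174, -0.5020, -0.1092, 0.7042, 0.4357, 1.0528]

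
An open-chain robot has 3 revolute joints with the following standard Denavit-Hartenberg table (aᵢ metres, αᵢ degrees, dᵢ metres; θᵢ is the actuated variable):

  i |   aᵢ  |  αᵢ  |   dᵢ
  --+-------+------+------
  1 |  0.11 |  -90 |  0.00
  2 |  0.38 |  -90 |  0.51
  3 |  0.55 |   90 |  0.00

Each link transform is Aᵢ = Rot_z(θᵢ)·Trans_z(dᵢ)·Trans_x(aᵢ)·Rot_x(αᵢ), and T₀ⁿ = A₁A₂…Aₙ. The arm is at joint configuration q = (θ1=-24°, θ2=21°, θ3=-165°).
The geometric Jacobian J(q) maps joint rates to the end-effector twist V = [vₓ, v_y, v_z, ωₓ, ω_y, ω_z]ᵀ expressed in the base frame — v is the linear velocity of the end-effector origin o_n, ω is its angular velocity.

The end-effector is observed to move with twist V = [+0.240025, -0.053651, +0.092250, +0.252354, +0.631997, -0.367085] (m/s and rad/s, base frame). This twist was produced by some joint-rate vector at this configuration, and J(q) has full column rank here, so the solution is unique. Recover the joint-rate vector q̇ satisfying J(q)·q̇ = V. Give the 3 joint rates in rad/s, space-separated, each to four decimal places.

-0.2980 0.6800 0.0740

o_n = [0.2368, 0.6086, 0.0542]
J₁: ẑ×o_n = [-0.6086, 0.2368, 0.0000], ω = ẑ
J2: z=[0.4067, 0.9135, 0.0000] o=[0.1005, -0.0447, 0.0000] → [0.0495, -0.0220, 0.1412, 0.4067, 0.9135, 0.0000]
J3: z=[-0.3274, 0.1458, -0.9336] o=[0.6320, 0.2769, -0.1362] → [0.3375, 0.4313, -0.0510, -0.3274, 0.1458, -0.9336]
q̇ = J⁺·V = [-0.2980, 0.6800, 0.0740]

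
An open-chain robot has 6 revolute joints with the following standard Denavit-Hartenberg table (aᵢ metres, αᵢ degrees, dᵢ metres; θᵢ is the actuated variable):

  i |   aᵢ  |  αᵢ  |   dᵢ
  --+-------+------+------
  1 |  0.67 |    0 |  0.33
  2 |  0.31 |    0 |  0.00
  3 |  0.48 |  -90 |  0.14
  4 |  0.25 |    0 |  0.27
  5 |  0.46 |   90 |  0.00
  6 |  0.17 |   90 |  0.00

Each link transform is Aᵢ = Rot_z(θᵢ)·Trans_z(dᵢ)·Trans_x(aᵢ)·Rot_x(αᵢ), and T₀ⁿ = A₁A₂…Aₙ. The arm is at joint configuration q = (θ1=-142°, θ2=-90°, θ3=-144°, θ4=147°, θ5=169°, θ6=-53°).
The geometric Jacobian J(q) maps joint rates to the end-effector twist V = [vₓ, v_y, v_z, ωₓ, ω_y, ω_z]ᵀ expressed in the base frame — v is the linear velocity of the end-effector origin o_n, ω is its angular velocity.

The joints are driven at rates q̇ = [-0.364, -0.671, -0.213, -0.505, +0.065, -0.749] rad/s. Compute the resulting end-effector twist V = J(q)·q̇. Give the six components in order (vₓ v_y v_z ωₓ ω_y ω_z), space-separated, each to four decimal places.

o_n = [-0.0331, -0.2252, 0.7245]
J₁: ẑ×o_n = [0.2252, -0.0331, 0.0000], ω = ẑ
J2: z=[0.0000, 0.0000, 1.0000] o=[-0.5280, -0.4125, 0.3300] → [-0.1873, 0.4948, 0.0000, 0.0000, 0.0000, 1.0000]
J3: z=[0.0000, 0.0000, 1.0000] o=[-0.7188, -0.1682, 0.3300] → [0.0570, 0.6857, -0.0000, 0.0000, 0.0000, 1.0000]
J4: z=[0.2756, 0.9613, 0.0000] o=[-0.2574, -0.3005, 0.4700] → [0.2446, -0.0701, -0.1948, 0.2756, 0.9613, 0.0000]
J5: z=[0.2756, 0.9613, 0.0000] o=[-0.3845, 0.0168, 0.3338] → [0.3755, -0.1077, -0.4045, 0.2756, 0.9613, 0.0000]
J6: z=[-0.6677, 0.1915, 0.7193] o=[-0.0665, -0.0744, 0.6534] → [0.1221, 0.0714, 0.0943, -0.6677, 0.1915, 0.7193]
V = J·q̇ = [-0.1590, -0.4911, 0.0015, 0.3789, -0.5664, -1.7868]

-0.1590 -0.4911 0.0015 0.3789 -0.5664 -1.7868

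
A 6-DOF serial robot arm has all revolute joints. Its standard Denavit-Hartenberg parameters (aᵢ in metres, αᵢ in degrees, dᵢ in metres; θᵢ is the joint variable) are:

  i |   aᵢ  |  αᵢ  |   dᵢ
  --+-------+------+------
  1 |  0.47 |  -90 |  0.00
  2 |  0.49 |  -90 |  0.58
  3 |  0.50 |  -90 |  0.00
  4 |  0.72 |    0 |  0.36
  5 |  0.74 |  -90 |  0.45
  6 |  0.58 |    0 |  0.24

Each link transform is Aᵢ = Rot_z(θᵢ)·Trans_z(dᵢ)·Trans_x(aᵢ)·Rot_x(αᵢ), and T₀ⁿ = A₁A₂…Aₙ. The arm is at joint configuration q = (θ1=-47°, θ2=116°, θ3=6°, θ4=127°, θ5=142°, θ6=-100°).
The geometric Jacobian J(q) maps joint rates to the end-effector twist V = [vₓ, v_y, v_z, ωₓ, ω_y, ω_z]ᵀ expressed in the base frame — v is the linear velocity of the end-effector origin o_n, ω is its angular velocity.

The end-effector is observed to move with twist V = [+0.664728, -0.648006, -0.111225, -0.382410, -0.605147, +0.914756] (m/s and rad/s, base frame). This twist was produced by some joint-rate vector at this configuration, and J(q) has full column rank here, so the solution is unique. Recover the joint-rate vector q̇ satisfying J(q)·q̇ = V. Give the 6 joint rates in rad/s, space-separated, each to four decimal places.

-0.0590 -0.6560 0.2800 0.1500 -0.0140 -0.9460

o_n = [-0.5156, -0.6561, -0.5448]
J₁: ẑ×o_n = [0.6561, -0.5156, 0.0000], ω = ẑ
J2: z=[0.7314, 0.6820, 0.0000] o=[0.3205, -0.3437, 0.0000] → [-0.3716, 0.3985, 0.3418, 0.7314, 0.6820, 0.0000]
J3: z=[-0.6130, 0.6573, 0.4384] o=[0.5982, 0.2089, -0.4404] → [0.3106, -0.5523, 1.2624, -0.6130, 0.6573, 0.4384]
J4: z=[-0.6961, -0.7118, 0.0939] o=[0.4113, 0.3327, -0.8873] → [-0.1509, 0.1513, 0.0285, -0.6961, -0.7118, 0.0939]
J5: z=[-0.6961, -0.7118, 0.0939] o=[0.6752, -0.4088, -0.7183] → [-0.1002, 0.0089, -0.6754, -0.6961, -0.7118, 0.0939]
J6: z=[-0.3844, 0.2590, -0.8861] o=[-0.0868, -0.2459, -0.3401] → [-0.4165, 0.3013, 0.2687, -0.3844, 0.2590, -0.8861]
q̇ = J⁺·V = [-0.0590, -0.6560, 0.2800, 0.1500, -0.0140, -0.9460]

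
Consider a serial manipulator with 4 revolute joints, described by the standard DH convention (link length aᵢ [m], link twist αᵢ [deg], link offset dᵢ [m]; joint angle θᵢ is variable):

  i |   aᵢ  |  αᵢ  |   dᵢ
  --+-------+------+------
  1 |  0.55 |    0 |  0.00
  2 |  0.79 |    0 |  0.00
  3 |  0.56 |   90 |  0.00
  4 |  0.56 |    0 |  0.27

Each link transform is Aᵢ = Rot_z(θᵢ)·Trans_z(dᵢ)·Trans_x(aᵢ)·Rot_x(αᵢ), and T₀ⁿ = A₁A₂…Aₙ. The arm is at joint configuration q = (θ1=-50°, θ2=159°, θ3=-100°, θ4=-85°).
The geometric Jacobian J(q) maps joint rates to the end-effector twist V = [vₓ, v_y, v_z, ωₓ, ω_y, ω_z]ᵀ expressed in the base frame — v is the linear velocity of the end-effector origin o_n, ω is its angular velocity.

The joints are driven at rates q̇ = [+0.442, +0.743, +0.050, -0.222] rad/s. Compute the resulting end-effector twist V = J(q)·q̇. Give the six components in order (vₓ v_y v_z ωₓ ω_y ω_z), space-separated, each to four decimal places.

-0.6095 0.6269 -0.0108 -0.0347 0.2193 1.2350

o_n = [0.7399, 0.1542, -0.5579]
J₁: ẑ×o_n = [-0.1542, 0.7399, 0.0000], ω = ẑ
J2: z=[0.0000, 0.0000, 1.0000] o=[0.3535, -0.4213, 0.0000] → [-0.5755, 0.3864, 0.0000, 0.0000, 0.0000, 1.0000]
J3: z=[0.0000, 0.0000, 1.0000] o=[0.0963, 0.3256, 0.0000] → [0.1714, 0.6435, -0.0000, 0.0000, 0.0000, 1.0000]
J4: z=[0.1564, -0.9877, 0.0000] o=[0.6494, 0.4132, 0.0000] → [0.5510, 0.0873, 0.0488, 0.1564, -0.9877, 0.0000]
V = J·q̇ = [-0.6095, 0.6269, -0.0108, -0.0347, 0.2193, 1.2350]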